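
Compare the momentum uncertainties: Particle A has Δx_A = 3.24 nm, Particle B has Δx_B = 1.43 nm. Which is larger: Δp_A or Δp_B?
Particle B has the larger minimum momentum uncertainty, by a factor of 2.27.

For each particle, the minimum momentum uncertainty is Δp_min = ℏ/(2Δx):

Particle A: Δp_A = ℏ/(2×3.240e-09 m) = 1.627e-26 kg·m/s
Particle B: Δp_B = ℏ/(2×1.430e-09 m) = 3.687e-26 kg·m/s

Ratio: Δp_B/Δp_A = 2.27

Since Δp_min ∝ 1/Δx, the particle with smaller position uncertainty (B) has larger momentum uncertainty.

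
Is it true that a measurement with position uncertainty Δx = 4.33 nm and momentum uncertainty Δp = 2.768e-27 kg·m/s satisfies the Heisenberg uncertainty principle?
No, it violates the uncertainty principle (impossible measurement).

Calculate the product ΔxΔp:
ΔxΔp = (4.330e-09 m) × (2.768e-27 kg·m/s)
ΔxΔp = 1.199e-35 J·s

Compare to the minimum allowed value ℏ/2:
ℏ/2 = 5.273e-35 J·s

Since ΔxΔp = 1.199e-35 J·s < 5.273e-35 J·s = ℏ/2,
the measurement violates the uncertainty principle.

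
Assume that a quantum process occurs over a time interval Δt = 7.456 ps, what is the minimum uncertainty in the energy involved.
44.140 μeV

Using the energy-time uncertainty principle:
ΔEΔt ≥ ℏ/2

The minimum uncertainty in energy is:
ΔE_min = ℏ/(2Δt)
ΔE_min = (1.055e-34 J·s) / (2 × 7.456e-12 s)
ΔE_min = 7.072e-24 J = 44.140 μeV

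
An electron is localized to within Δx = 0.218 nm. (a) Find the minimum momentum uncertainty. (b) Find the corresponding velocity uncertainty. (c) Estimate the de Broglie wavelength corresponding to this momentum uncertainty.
(a) Δp_min = 2.419 × 10^-25 kg·m/s
(b) Δv_min = 265.522 km/s
(c) λ_dB = 2.739 nm

Step-by-step:

(a) From the uncertainty principle:
Δp_min = ℏ/(2Δx) = (1.055e-34 J·s)/(2 × 2.180e-10 m) = 2.419e-25 kg·m/s

(b) The velocity uncertainty:
Δv = Δp/m = (2.419e-25 kg·m/s)/(9.109e-31 kg) = 2.655e+05 m/s = 265.522 km/s

(c) The de Broglie wavelength for this momentum:
λ = h/p = (6.626e-34 J·s)/(2.419e-25 kg·m/s) = 2.739e-09 m = 2.739 nm

Note: The de Broglie wavelength is comparable to the localization size, as expected from wave-particle duality.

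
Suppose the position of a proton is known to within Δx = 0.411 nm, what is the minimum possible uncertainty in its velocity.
76.702 m/s

Using the Heisenberg uncertainty principle and Δp = mΔv:
ΔxΔp ≥ ℏ/2
Δx(mΔv) ≥ ℏ/2

The minimum uncertainty in velocity is:
Δv_min = ℏ/(2mΔx)
Δv_min = (1.055e-34 J·s) / (2 × 1.673e-27 kg × 4.110e-10 m)
Δv_min = 7.670e+01 m/s = 76.702 m/s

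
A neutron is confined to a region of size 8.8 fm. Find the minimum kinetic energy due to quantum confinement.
66.895 keV

Using the uncertainty principle:

1. Position uncertainty: Δx ≈ 8.800e-15 m
2. Minimum momentum uncertainty: Δp = ℏ/(2Δx) = 5.992e-21 kg·m/s
3. Minimum kinetic energy:
   KE = (Δp)²/(2m) = (5.992e-21)²/(2 × 1.675e-27 kg)
   KE = 1.072e-14 J = 66.895 keV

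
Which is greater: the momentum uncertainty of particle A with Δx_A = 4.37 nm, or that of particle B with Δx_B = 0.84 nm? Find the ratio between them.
Particle B has the larger minimum momentum uncertainty, by a factor of 5.20.

For each particle, the minimum momentum uncertainty is Δp_min = ℏ/(2Δx):

Particle A: Δp_A = ℏ/(2×4.370e-09 m) = 1.207e-26 kg·m/s
Particle B: Δp_B = ℏ/(2×8.400e-10 m) = 6.277e-26 kg·m/s

Ratio: Δp_B/Δp_A = 5.20

Since Δp_min ∝ 1/Δx, the particle with smaller position uncertainty (B) has larger momentum uncertainty.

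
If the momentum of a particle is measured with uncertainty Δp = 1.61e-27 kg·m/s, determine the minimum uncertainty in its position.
32.751 nm

Using the Heisenberg uncertainty principle:
ΔxΔp ≥ ℏ/2

The minimum uncertainty in position is:
Δx_min = ℏ/(2Δp)
Δx_min = (1.055e-34 J·s) / (2 × 1.610e-27 kg·m/s)
Δx_min = 3.275e-08 m = 32.751 nm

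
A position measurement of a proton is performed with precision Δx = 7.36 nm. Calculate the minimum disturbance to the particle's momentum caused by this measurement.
7.164 × 10^-27 kg·m/s

The uncertainty principle implies that measuring position disturbs momentum:
ΔxΔp ≥ ℏ/2

When we measure position with precision Δx, we necessarily introduce a momentum uncertainty:
Δp ≥ ℏ/(2Δx)
Δp_min = (1.055e-34 J·s) / (2 × 7.360e-09 m)
Δp_min = 7.164e-27 kg·m/s

The more precisely we measure position, the greater the momentum disturbance.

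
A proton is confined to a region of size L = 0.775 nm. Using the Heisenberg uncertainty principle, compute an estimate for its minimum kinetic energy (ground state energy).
8.637 μeV

Using the uncertainty principle to estimate ground state energy:

1. The position uncertainty is approximately the confinement size:
   Δx ≈ L = 7.750e-10 m

2. From ΔxΔp ≥ ℏ/2, the minimum momentum uncertainty is:
   Δp ≈ ℏ/(2L) = 6.804e-26 kg·m/s

3. The kinetic energy is approximately:
   KE ≈ (Δp)²/(2m) = (6.804e-26)²/(2 × 1.673e-27 kg)
   KE ≈ 1.384e-24 J = 8.637 μeV

This is an order-of-magnitude estimate of the ground state energy.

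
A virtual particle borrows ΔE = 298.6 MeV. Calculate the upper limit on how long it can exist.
1.102 ys

Using the energy-time uncertainty principle:
ΔEΔt ≥ ℏ/2

For a virtual particle borrowing energy ΔE, the maximum lifetime is:
Δt_max = ℏ/(2ΔE)

Converting energy:
ΔE = 298.6 MeV = 4.784e-11 J

Δt_max = (1.055e-34 J·s) / (2 × 4.784e-11 J)
Δt_max = 1.102e-24 s = 1.102 ys

Virtual particles with higher borrowed energy exist for shorter times.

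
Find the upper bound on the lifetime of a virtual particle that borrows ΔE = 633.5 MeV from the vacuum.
5.195 × 10^-25 s

Using the energy-time uncertainty principle:
ΔEΔt ≥ ℏ/2

For a virtual particle borrowing energy ΔE, the maximum lifetime is:
Δt_max = ℏ/(2ΔE)

Converting energy:
ΔE = 633.5 MeV = 1.015e-10 J

Δt_max = (1.055e-34 J·s) / (2 × 1.015e-10 J)
Δt_max = 5.195e-25 s = 5.195 × 10^-25 s

Virtual particles with higher borrowed energy exist for shorter times.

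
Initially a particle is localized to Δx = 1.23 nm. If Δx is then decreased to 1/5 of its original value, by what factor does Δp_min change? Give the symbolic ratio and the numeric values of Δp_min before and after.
Original Δp_min = 4.287 × 10^-26 kg·m/s; new Δp'_min = 2.143 × 10^-25 kg·m/s; ratio Δp'_min/Δp_min = 5.

From the uncertainty principle ΔxΔp ≥ ℏ/2, the minimum momentum uncertainty is Δp_min = ℏ/(2Δx).

Original (Δx = 1.23 nm = 1.230e-09 m):
Δp_min = (1.055e-34 J·s)/(2 × 1.230e-09 m) = 4.287e-26 kg·m/s

When Δx → (1/5)Δx:
Δp'_min = ℏ/(2 × (1/5)Δx) = 5 × ℏ/(2Δx) = 5 × Δp_min
Δp'_min = 5 × 4.287e-26 kg·m/s = 2.143e-25 kg·m/s

Since Δp_min ∝ 1/Δx, when Δx is decreased to 1/5 of its original value, Δp_min increases to 5 times its original value.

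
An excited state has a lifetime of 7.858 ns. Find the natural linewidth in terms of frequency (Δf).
10.127 MHz

Using the energy-time uncertainty principle and E = hf:
ΔEΔt ≥ ℏ/2
hΔf·Δt ≥ ℏ/2

The minimum frequency uncertainty is:
Δf = ℏ/(2hτ) = 1/(4πτ)
Δf = 1/(4π × 7.858e-09 s)
Δf = 1.013e+07 Hz = 10.127 MHz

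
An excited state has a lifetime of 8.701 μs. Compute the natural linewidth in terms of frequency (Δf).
9.146 kHz

Using the energy-time uncertainty principle and E = hf:
ΔEΔt ≥ ℏ/2
hΔf·Δt ≥ ℏ/2

The minimum frequency uncertainty is:
Δf = ℏ/(2hτ) = 1/(4πτ)
Δf = 1/(4π × 8.701e-06 s)
Δf = 9.146e+03 Hz = 9.146 kHz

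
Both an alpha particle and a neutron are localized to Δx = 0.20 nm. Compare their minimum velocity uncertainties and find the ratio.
The neutron has the larger minimum velocity uncertainty, by a ratio of 4.0.

For both particles, Δp_min = ℏ/(2Δx) = 2.636e-25 kg·m/s (same for both).

The velocity uncertainty is Δv = Δp/m:
- alpha particle: Δv = 2.636e-25 / 6.645e-27 = 3.968e+01 m/s = 39.677 m/s
- neutron: Δv = 2.636e-25 / 1.675e-27 = 1.574e+02 m/s = 157.406 m/s

Ratio: 1.574e+02 / 3.968e+01 = 4.0

The lighter particle has larger velocity uncertainty because Δv ∝ 1/m.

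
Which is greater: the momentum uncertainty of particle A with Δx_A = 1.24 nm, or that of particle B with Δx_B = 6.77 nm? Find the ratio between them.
Particle A has the larger minimum momentum uncertainty, by a factor of 5.46.

For each particle, the minimum momentum uncertainty is Δp_min = ℏ/(2Δx):

Particle A: Δp_A = ℏ/(2×1.240e-09 m) = 4.252e-26 kg·m/s
Particle B: Δp_B = ℏ/(2×6.770e-09 m) = 7.789e-27 kg·m/s

Ratio: Δp_A/Δp_B = 5.46

Since Δp_min ∝ 1/Δx, the particle with smaller position uncertainty (A) has larger momentum uncertainty.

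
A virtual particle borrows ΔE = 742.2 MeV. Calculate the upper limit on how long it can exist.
4.434 × 10^-25 s

Using the energy-time uncertainty principle:
ΔEΔt ≥ ℏ/2

For a virtual particle borrowing energy ΔE, the maximum lifetime is:
Δt_max = ℏ/(2ΔE)

Converting energy:
ΔE = 742.2 MeV = 1.189e-10 J

Δt_max = (1.055e-34 J·s) / (2 × 1.189e-10 J)
Δt_max = 4.434e-25 s = 4.434 × 10^-25 s

Virtual particles with higher borrowed energy exist for shorter times.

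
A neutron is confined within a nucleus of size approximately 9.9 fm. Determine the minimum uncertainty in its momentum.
5.326 × 10^-21 kg·m/s

Using the Heisenberg uncertainty principle:
ΔxΔp ≥ ℏ/2

With Δx ≈ L = 9.900e-15 m (the confinement size):
Δp_min = ℏ/(2Δx)
Δp_min = (1.055e-34 J·s) / (2 × 9.900e-15 m)
Δp_min = 5.326e-21 kg·m/s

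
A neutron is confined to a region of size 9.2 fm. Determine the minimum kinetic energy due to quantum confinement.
61.204 keV

Using the uncertainty principle:

1. Position uncertainty: Δx ≈ 9.200e-15 m
2. Minimum momentum uncertainty: Δp = ℏ/(2Δx) = 5.731e-21 kg·m/s
3. Minimum kinetic energy:
   KE = (Δp)²/(2m) = (5.731e-21)²/(2 × 1.675e-27 kg)
   KE = 9.806e-15 J = 61.204 keV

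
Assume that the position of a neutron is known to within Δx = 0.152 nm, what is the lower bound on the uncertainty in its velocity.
207.113 m/s

Using the Heisenberg uncertainty principle and Δp = mΔv:
ΔxΔp ≥ ℏ/2
Δx(mΔv) ≥ ℏ/2

The minimum uncertainty in velocity is:
Δv_min = ℏ/(2mΔx)
Δv_min = (1.055e-34 J·s) / (2 × 1.675e-27 kg × 1.520e-10 m)
Δv_min = 2.071e+02 m/s = 207.113 m/s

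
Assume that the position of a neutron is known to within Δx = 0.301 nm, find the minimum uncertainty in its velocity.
104.588 m/s

Using the Heisenberg uncertainty principle and Δp = mΔv:
ΔxΔp ≥ ℏ/2
Δx(mΔv) ≥ ℏ/2

The minimum uncertainty in velocity is:
Δv_min = ℏ/(2mΔx)
Δv_min = (1.055e-34 J·s) / (2 × 1.675e-27 kg × 3.010e-10 m)
Δv_min = 1.046e+02 m/s = 104.588 m/s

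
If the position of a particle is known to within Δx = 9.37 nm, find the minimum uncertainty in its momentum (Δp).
5.627 × 10^-27 kg·m/s

Using the Heisenberg uncertainty principle:
ΔxΔp ≥ ℏ/2

The minimum uncertainty in momentum is:
Δp_min = ℏ/(2Δx)
Δp_min = (1.055e-34 J·s) / (2 × 9.370e-09 m)
Δp_min = 5.627e-27 kg·m/s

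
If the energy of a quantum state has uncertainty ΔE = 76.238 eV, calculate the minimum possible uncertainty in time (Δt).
4.317 as

Using the energy-time uncertainty principle:
ΔEΔt ≥ ℏ/2

The minimum uncertainty in time is:
Δt_min = ℏ/(2ΔE)
Δt_min = (1.055e-34 J·s) / (2 × 1.221e-17 J)
Δt_min = 4.317e-18 s = 4.317 as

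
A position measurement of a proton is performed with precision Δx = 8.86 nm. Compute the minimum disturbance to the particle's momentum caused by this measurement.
5.951 × 10^-27 kg·m/s

The uncertainty principle implies that measuring position disturbs momentum:
ΔxΔp ≥ ℏ/2

When we measure position with precision Δx, we necessarily introduce a momentum uncertainty:
Δp ≥ ℏ/(2Δx)
Δp_min = (1.055e-34 J·s) / (2 × 8.860e-09 m)
Δp_min = 5.951e-27 kg·m/s

The more precisely we measure position, the greater the momentum disturbance.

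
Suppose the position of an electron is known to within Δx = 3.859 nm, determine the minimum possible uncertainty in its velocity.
15.000 km/s

Using the Heisenberg uncertainty principle and Δp = mΔv:
ΔxΔp ≥ ℏ/2
Δx(mΔv) ≥ ℏ/2

The minimum uncertainty in velocity is:
Δv_min = ℏ/(2mΔx)
Δv_min = (1.055e-34 J·s) / (2 × 9.109e-31 kg × 3.859e-09 m)
Δv_min = 1.500e+04 m/s = 15.000 km/s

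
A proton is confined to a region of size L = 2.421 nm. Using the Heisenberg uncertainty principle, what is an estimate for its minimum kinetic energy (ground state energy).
885.043 neV

Using the uncertainty principle to estimate ground state energy:

1. The position uncertainty is approximately the confinement size:
   Δx ≈ L = 2.421e-09 m

2. From ΔxΔp ≥ ℏ/2, the minimum momentum uncertainty is:
   Δp ≈ ℏ/(2L) = 2.178e-26 kg·m/s

3. The kinetic energy is approximately:
   KE ≈ (Δp)²/(2m) = (2.178e-26)²/(2 × 1.673e-27 kg)
   KE ≈ 1.418e-25 J = 885.043 neV

This is an order-of-magnitude estimate of the ground state energy.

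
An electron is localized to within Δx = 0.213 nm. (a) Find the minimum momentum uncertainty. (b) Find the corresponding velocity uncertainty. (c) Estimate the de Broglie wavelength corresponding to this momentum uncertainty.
(a) Δp_min = 2.476 × 10^-25 kg·m/s
(b) Δv_min = 271.755 km/s
(c) λ_dB = 2.677 nm

Step-by-step:

(a) From the uncertainty principle:
Δp_min = ℏ/(2Δx) = (1.055e-34 J·s)/(2 × 2.130e-10 m) = 2.476e-25 kg·m/s

(b) The velocity uncertainty:
Δv = Δp/m = (2.476e-25 kg·m/s)/(9.109e-31 kg) = 2.718e+05 m/s = 271.755 km/s

(c) The de Broglie wavelength for this momentum:
λ = h/p = (6.626e-34 J·s)/(2.476e-25 kg·m/s) = 2.677e-09 m = 2.677 nm

Note: The de Broglie wavelength is comparable to the localization size, as expected from wave-particle duality.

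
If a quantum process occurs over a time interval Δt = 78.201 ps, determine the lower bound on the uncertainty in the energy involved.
4.208 μeV

Using the energy-time uncertainty principle:
ΔEΔt ≥ ℏ/2

The minimum uncertainty in energy is:
ΔE_min = ℏ/(2Δt)
ΔE_min = (1.055e-34 J·s) / (2 × 7.820e-11 s)
ΔE_min = 6.743e-25 J = 4.208 μeV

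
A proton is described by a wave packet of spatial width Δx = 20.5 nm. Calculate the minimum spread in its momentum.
2.572 × 10^-27 kg·m/s

For a wave packet, the spatial width Δx and momentum spread Δp are related by the uncertainty principle:
ΔxΔp ≥ ℏ/2

The minimum momentum spread is:
Δp_min = ℏ/(2Δx)
Δp_min = (1.055e-34 J·s) / (2 × 2.050e-08 m)
Δp_min = 2.572e-27 kg·m/s

A wave packet cannot have both a well-defined position and well-defined momentum.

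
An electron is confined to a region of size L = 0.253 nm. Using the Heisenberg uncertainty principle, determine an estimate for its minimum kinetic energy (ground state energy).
148.807 meV

Using the uncertainty principle to estimate ground state energy:

1. The position uncertainty is approximately the confinement size:
   Δx ≈ L = 2.530e-10 m

2. From ΔxΔp ≥ ℏ/2, the minimum momentum uncertainty is:
   Δp ≈ ℏ/(2L) = 2.084e-25 kg·m/s

3. The kinetic energy is approximately:
   KE ≈ (Δp)²/(2m) = (2.084e-25)²/(2 × 9.109e-31 kg)
   KE ≈ 2.384e-20 J = 148.807 meV

This is an order-of-magnitude estimate of the ground state energy.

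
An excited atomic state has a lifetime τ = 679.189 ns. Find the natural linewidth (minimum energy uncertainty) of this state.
484.557 peV

Using the energy-time uncertainty principle:
ΔEΔt ≥ ℏ/2

The lifetime τ represents the time uncertainty Δt.
The natural linewidth (minimum energy uncertainty) is:

ΔE = ℏ/(2τ)
ΔE = (1.055e-34 J·s) / (2 × 6.792e-07 s)
ΔE = 7.763e-29 J = 484.557 peV

This natural linewidth limits the precision of spectroscopic measurements.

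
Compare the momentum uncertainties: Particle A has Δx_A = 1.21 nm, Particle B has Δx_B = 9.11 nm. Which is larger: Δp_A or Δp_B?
Particle A has the larger minimum momentum uncertainty, by a factor of 7.53.

For each particle, the minimum momentum uncertainty is Δp_min = ℏ/(2Δx):

Particle A: Δp_A = ℏ/(2×1.210e-09 m) = 4.358e-26 kg·m/s
Particle B: Δp_B = ℏ/(2×9.110e-09 m) = 5.788e-27 kg·m/s

Ratio: Δp_A/Δp_B = 7.53

Since Δp_min ∝ 1/Δx, the particle with smaller position uncertainty (A) has larger momentum uncertainty.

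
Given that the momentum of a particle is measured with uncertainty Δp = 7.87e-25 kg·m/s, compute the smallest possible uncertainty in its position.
66.999 pm

Using the Heisenberg uncertainty principle:
ΔxΔp ≥ ℏ/2

The minimum uncertainty in position is:
Δx_min = ℏ/(2Δp)
Δx_min = (1.055e-34 J·s) / (2 × 7.870e-25 kg·m/s)
Δx_min = 6.700e-11 m = 66.999 pm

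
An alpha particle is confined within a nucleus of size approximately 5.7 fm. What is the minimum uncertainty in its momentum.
9.251 × 10^-21 kg·m/s

Using the Heisenberg uncertainty principle:
ΔxΔp ≥ ℏ/2

With Δx ≈ L = 5.700e-15 m (the confinement size):
Δp_min = ℏ/(2Δx)
Δp_min = (1.055e-34 J·s) / (2 × 5.700e-15 m)
Δp_min = 9.251e-21 kg·m/s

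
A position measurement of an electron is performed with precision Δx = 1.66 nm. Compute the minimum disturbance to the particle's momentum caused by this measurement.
3.176 × 10^-26 kg·m/s

The uncertainty principle implies that measuring position disturbs momentum:
ΔxΔp ≥ ℏ/2

When we measure position with precision Δx, we necessarily introduce a momentum uncertainty:
Δp ≥ ℏ/(2Δx)
Δp_min = (1.055e-34 J·s) / (2 × 1.660e-09 m)
Δp_min = 3.176e-26 kg·m/s

The more precisely we measure position, the greater the momentum disturbance.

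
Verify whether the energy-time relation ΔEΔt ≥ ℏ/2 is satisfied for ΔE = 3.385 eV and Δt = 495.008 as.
Yes, it satisfies the uncertainty relation.

Calculate the product ΔEΔt:
ΔE = 3.385 eV = 5.423e-19 J
ΔEΔt = (5.423e-19 J) × (4.950e-16 s)
ΔEΔt = 2.685e-34 J·s

Compare to the minimum allowed value ℏ/2:
ℏ/2 = 5.273e-35 J·s

Since ΔEΔt = 2.685e-34 J·s ≥ 5.273e-35 J·s = ℏ/2,
this satisfies the uncertainty relation.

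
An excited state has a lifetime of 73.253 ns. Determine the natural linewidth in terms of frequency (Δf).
1.086 MHz

Using the energy-time uncertainty principle and E = hf:
ΔEΔt ≥ ℏ/2
hΔf·Δt ≥ ℏ/2

The minimum frequency uncertainty is:
Δf = ℏ/(2hτ) = 1/(4πτ)
Δf = 1/(4π × 7.325e-08 s)
Δf = 1.086e+06 Hz = 1.086 MHz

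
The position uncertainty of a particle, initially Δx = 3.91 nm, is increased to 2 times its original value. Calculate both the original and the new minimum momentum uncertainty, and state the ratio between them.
Original Δp_min = 1.349 × 10^-26 kg·m/s; new Δp'_min = 6.743 × 10^-27 kg·m/s; ratio Δp'_min/Δp_min = 1/2.

From the uncertainty principle ΔxΔp ≥ ℏ/2, the minimum momentum uncertainty is Δp_min = ℏ/(2Δx).

Original (Δx = 3.91 nm = 3.910e-09 m):
Δp_min = (1.055e-34 J·s)/(2 × 3.910e-09 m) = 1.349e-26 kg·m/s

When Δx → 2Δx:
Δp'_min = ℏ/(2 × 2Δx) = (1/2) × ℏ/(2Δx) = (1/2) × Δp_min
Δp'_min = 1/2 × 1.349e-26 kg·m/s = 6.743e-27 kg·m/s

Since Δp_min ∝ 1/Δx, when Δx is increased to 2 times its original value, Δp_min decreases to 1/2 of its original value.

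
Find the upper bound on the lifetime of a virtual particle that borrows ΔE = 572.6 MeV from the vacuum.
5.748 × 10^-25 s

Using the energy-time uncertainty principle:
ΔEΔt ≥ ℏ/2

For a virtual particle borrowing energy ΔE, the maximum lifetime is:
Δt_max = ℏ/(2ΔE)

Converting energy:
ΔE = 572.6 MeV = 9.174e-11 J

Δt_max = (1.055e-34 J·s) / (2 × 9.174e-11 J)
Δt_max = 5.748e-25 s = 5.748 × 10^-25 s

Virtual particles with higher borrowed energy exist for shorter times.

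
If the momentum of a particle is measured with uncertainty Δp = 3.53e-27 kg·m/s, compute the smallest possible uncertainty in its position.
14.937 nm

Using the Heisenberg uncertainty principle:
ΔxΔp ≥ ℏ/2

The minimum uncertainty in position is:
Δx_min = ℏ/(2Δp)
Δx_min = (1.055e-34 J·s) / (2 × 3.530e-27 kg·m/s)
Δx_min = 1.494e-08 m = 14.937 nm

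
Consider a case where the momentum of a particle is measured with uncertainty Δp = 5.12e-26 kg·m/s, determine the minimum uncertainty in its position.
1.030 nm

Using the Heisenberg uncertainty principle:
ΔxΔp ≥ ℏ/2

The minimum uncertainty in position is:
Δx_min = ℏ/(2Δp)
Δx_min = (1.055e-34 J·s) / (2 × 5.120e-26 kg·m/s)
Δx_min = 1.030e-09 m = 1.030 nm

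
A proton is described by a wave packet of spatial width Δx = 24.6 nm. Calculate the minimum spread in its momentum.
2.143 × 10^-27 kg·m/s

For a wave packet, the spatial width Δx and momentum spread Δp are related by the uncertainty principle:
ΔxΔp ≥ ℏ/2

The minimum momentum spread is:
Δp_min = ℏ/(2Δx)
Δp_min = (1.055e-34 J·s) / (2 × 2.460e-08 m)
Δp_min = 2.143e-27 kg·m/s

A wave packet cannot have both a well-defined position and well-defined momentum.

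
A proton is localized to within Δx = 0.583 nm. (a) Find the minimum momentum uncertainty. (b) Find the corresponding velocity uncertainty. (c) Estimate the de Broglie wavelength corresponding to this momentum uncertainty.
(a) Δp_min = 9.044 × 10^-26 kg·m/s
(b) Δv_min = 54.073 m/s
(c) λ_dB = 7.326 nm

Step-by-step:

(a) From the uncertainty principle:
Δp_min = ℏ/(2Δx) = (1.055e-34 J·s)/(2 × 5.830e-10 m) = 9.044e-26 kg·m/s

(b) The velocity uncertainty:
Δv = Δp/m = (9.044e-26 kg·m/s)/(1.673e-27 kg) = 5.407e+01 m/s = 54.073 m/s

(c) The de Broglie wavelength for this momentum:
λ = h/p = (6.626e-34 J·s)/(9.044e-26 kg·m/s) = 7.326e-09 m = 7.326 nm

Note: The de Broglie wavelength is comparable to the localization size, as expected from wave-particle duality.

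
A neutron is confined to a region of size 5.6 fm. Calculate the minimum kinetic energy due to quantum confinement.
165.189 keV

Using the uncertainty principle:

1. Position uncertainty: Δx ≈ 5.600e-15 m
2. Minimum momentum uncertainty: Δp = ℏ/(2Δx) = 9.416e-21 kg·m/s
3. Minimum kinetic energy:
   KE = (Δp)²/(2m) = (9.416e-21)²/(2 × 1.675e-27 kg)
   KE = 2.647e-14 J = 165.189 keV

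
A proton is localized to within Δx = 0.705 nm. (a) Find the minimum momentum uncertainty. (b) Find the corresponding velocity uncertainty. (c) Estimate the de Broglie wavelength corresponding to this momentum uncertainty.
(a) Δp_min = 7.479 × 10^-26 kg·m/s
(b) Δv_min = 44.716 m/s
(c) λ_dB = 8.859 nm

Step-by-step:

(a) From the uncertainty principle:
Δp_min = ℏ/(2Δx) = (1.055e-34 J·s)/(2 × 7.050e-10 m) = 7.479e-26 kg·m/s

(b) The velocity uncertainty:
Δv = Δp/m = (7.479e-26 kg·m/s)/(1.673e-27 kg) = 4.472e+01 m/s = 44.716 m/s

(c) The de Broglie wavelength for this momentum:
λ = h/p = (6.626e-34 J·s)/(7.479e-26 kg·m/s) = 8.859e-09 m = 8.859 nm

Note: The de Broglie wavelength is comparable to the localization size, as expected from wave-particle duality.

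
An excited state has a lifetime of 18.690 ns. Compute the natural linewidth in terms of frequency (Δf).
4.258 MHz

Using the energy-time uncertainty principle and E = hf:
ΔEΔt ≥ ℏ/2
hΔf·Δt ≥ ℏ/2

The minimum frequency uncertainty is:
Δf = ℏ/(2hτ) = 1/(4πτ)
Δf = 1/(4π × 1.869e-08 s)
Δf = 4.258e+06 Hz = 4.258 MHz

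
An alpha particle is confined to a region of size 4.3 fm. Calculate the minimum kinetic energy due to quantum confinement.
70.622 keV

Using the uncertainty principle:

1. Position uncertainty: Δx ≈ 4.300e-15 m
2. Minimum momentum uncertainty: Δp = ℏ/(2Δx) = 1.226e-20 kg·m/s
3. Minimum kinetic energy:
   KE = (Δp)²/(2m) = (1.226e-20)²/(2 × 6.645e-27 kg)
   KE = 1.131e-14 J = 70.622 keV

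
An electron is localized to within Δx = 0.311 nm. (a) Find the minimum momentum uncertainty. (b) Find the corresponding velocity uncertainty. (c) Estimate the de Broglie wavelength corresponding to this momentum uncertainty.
(a) Δp_min = 1.695 × 10^-25 kg·m/s
(b) Δv_min = 186.122 km/s
(c) λ_dB = 3.908 nm

Step-by-step:

(a) From the uncertainty principle:
Δp_min = ℏ/(2Δx) = (1.055e-34 J·s)/(2 × 3.110e-10 m) = 1.695e-25 kg·m/s

(b) The velocity uncertainty:
Δv = Δp/m = (1.695e-25 kg·m/s)/(9.109e-31 kg) = 1.861e+05 m/s = 186.122 km/s

(c) The de Broglie wavelength for this momentum:
λ = h/p = (6.626e-34 J·s)/(1.695e-25 kg·m/s) = 3.908e-09 m = 3.908 nm

Note: The de Broglie wavelength is comparable to the localization size, as expected from wave-particle duality.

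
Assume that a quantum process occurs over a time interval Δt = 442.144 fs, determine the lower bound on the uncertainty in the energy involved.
744.341 μeV

Using the energy-time uncertainty principle:
ΔEΔt ≥ ℏ/2

The minimum uncertainty in energy is:
ΔE_min = ℏ/(2Δt)
ΔE_min = (1.055e-34 J·s) / (2 × 4.421e-13 s)
ΔE_min = 1.193e-22 J = 744.341 μeV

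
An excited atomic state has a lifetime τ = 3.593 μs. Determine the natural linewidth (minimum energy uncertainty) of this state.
91.596 peV

Using the energy-time uncertainty principle:
ΔEΔt ≥ ℏ/2

The lifetime τ represents the time uncertainty Δt.
The natural linewidth (minimum energy uncertainty) is:

ΔE = ℏ/(2τ)
ΔE = (1.055e-34 J·s) / (2 × 3.593e-06 s)
ΔE = 1.468e-29 J = 91.596 peV

This natural linewidth limits the precision of spectroscopic measurements.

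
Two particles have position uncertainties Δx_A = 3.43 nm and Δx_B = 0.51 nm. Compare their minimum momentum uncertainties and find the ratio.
Particle B has the larger minimum momentum uncertainty, by a factor of 6.73.

For each particle, the minimum momentum uncertainty is Δp_min = ℏ/(2Δx):

Particle A: Δp_A = ℏ/(2×3.430e-09 m) = 1.537e-26 kg·m/s
Particle B: Δp_B = ℏ/(2×5.100e-10 m) = 1.034e-25 kg·m/s

Ratio: Δp_B/Δp_A = 6.73

Since Δp_min ∝ 1/Δx, the particle with smaller position uncertainty (B) has larger momentum uncertainty.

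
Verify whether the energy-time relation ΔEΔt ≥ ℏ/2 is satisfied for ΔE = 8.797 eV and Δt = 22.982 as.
No, it violates the uncertainty relation.

Calculate the product ΔEΔt:
ΔE = 8.797 eV = 1.409e-18 J
ΔEΔt = (1.409e-18 J) × (2.298e-17 s)
ΔEΔt = 3.239e-35 J·s

Compare to the minimum allowed value ℏ/2:
ℏ/2 = 5.273e-35 J·s

Since ΔEΔt = 3.239e-35 J·s < 5.273e-35 J·s = ℏ/2,
this violates the uncertainty relation.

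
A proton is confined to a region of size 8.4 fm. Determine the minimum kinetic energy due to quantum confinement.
73.518 keV

Using the uncertainty principle:

1. Position uncertainty: Δx ≈ 8.400e-15 m
2. Minimum momentum uncertainty: Δp = ℏ/(2Δx) = 6.277e-21 kg·m/s
3. Minimum kinetic energy:
   KE = (Δp)²/(2m) = (6.277e-21)²/(2 × 1.673e-27 kg)
   KE = 1.178e-14 J = 73.518 keV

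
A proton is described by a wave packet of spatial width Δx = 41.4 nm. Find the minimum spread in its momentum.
1.274 × 10^-27 kg·m/s

For a wave packet, the spatial width Δx and momentum spread Δp are related by the uncertainty principle:
ΔxΔp ≥ ℏ/2

The minimum momentum spread is:
Δp_min = ℏ/(2Δx)
Δp_min = (1.055e-34 J·s) / (2 × 4.140e-08 m)
Δp_min = 1.274e-27 kg·m/s

A wave packet cannot have both a well-defined position and well-defined momentum.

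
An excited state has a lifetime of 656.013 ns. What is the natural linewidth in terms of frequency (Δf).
121.305 kHz

Using the energy-time uncertainty principle and E = hf:
ΔEΔt ≥ ℏ/2
hΔf·Δt ≥ ℏ/2

The minimum frequency uncertainty is:
Δf = ℏ/(2hτ) = 1/(4πτ)
Δf = 1/(4π × 6.560e-07 s)
Δf = 1.213e+05 Hz = 121.305 kHz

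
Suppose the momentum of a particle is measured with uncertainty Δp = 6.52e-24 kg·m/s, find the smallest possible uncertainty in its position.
8.087 pm

Using the Heisenberg uncertainty principle:
ΔxΔp ≥ ℏ/2

The minimum uncertainty in position is:
Δx_min = ℏ/(2Δp)
Δx_min = (1.055e-34 J·s) / (2 × 6.520e-24 kg·m/s)
Δx_min = 8.087e-12 m = 8.087 pm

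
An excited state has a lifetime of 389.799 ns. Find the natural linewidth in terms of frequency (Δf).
204.150 kHz

Using the energy-time uncertainty principle and E = hf:
ΔEΔt ≥ ℏ/2
hΔf·Δt ≥ ℏ/2

The minimum frequency uncertainty is:
Δf = ℏ/(2hτ) = 1/(4πτ)
Δf = 1/(4π × 3.898e-07 s)
Δf = 2.042e+05 Hz = 204.150 kHz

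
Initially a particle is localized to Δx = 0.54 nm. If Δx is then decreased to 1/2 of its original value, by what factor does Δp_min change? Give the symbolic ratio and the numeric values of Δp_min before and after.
Original Δp_min = 9.765 × 10^-26 kg·m/s; new Δp'_min = 1.953 × 10^-25 kg·m/s; ratio Δp'_min/Δp_min = 2.

From the uncertainty principle ΔxΔp ≥ ℏ/2, the minimum momentum uncertainty is Δp_min = ℏ/(2Δx).

Original (Δx = 0.54 nm = 5.400e-10 m):
Δp_min = (1.055e-34 J·s)/(2 × 5.400e-10 m) = 9.765e-26 kg·m/s

When Δx → (1/2)Δx:
Δp'_min = ℏ/(2 × (1/2)Δx) = 2 × ℏ/(2Δx) = 2 × Δp_min
Δp'_min = 2 × 9.765e-26 kg·m/s = 1.953e-25 kg·m/s

Since Δp_min ∝ 1/Δx, when Δx is decreased to 1/2 of its original value, Δp_min increases to 2 times its original value.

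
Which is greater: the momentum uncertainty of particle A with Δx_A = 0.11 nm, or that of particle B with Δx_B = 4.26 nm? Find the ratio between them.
Particle A has the larger minimum momentum uncertainty, by a factor of 38.73.

For each particle, the minimum momentum uncertainty is Δp_min = ℏ/(2Δx):

Particle A: Δp_A = ℏ/(2×1.100e-10 m) = 4.794e-25 kg·m/s
Particle B: Δp_B = ℏ/(2×4.260e-09 m) = 1.238e-26 kg·m/s

Ratio: Δp_A/Δp_B = 38.73

Since Δp_min ∝ 1/Δx, the particle with smaller position uncertainty (A) has larger momentum uncertainty.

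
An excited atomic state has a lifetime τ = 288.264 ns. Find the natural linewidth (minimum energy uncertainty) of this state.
1.142 neV

Using the energy-time uncertainty principle:
ΔEΔt ≥ ℏ/2

The lifetime τ represents the time uncertainty Δt.
The natural linewidth (minimum energy uncertainty) is:

ΔE = ℏ/(2τ)
ΔE = (1.055e-34 J·s) / (2 × 2.883e-07 s)
ΔE = 1.829e-28 J = 1.142 neV

This natural linewidth limits the precision of spectroscopic measurements.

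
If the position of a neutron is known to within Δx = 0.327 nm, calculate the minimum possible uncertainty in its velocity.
96.273 m/s

Using the Heisenberg uncertainty principle and Δp = mΔv:
ΔxΔp ≥ ℏ/2
Δx(mΔv) ≥ ℏ/2

The minimum uncertainty in velocity is:
Δv_min = ℏ/(2mΔx)
Δv_min = (1.055e-34 J·s) / (2 × 1.675e-27 kg × 3.270e-10 m)
Δv_min = 9.627e+01 m/s = 96.273 m/s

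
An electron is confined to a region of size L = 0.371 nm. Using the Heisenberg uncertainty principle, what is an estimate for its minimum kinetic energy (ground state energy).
69.201 meV

Using the uncertainty principle to estimate ground state energy:

1. The position uncertainty is approximately the confinement size:
   Δx ≈ L = 3.710e-10 m

2. From ΔxΔp ≥ ℏ/2, the minimum momentum uncertainty is:
   Δp ≈ ℏ/(2L) = 1.421e-25 kg·m/s

3. The kinetic energy is approximately:
   KE ≈ (Δp)²/(2m) = (1.421e-25)²/(2 × 9.109e-31 kg)
   KE ≈ 1.109e-20 J = 69.201 meV

This is an order-of-magnitude estimate of the ground state energy.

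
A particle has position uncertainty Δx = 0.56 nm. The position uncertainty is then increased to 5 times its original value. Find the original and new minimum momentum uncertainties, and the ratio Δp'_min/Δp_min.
Original Δp_min = 9.416 × 10^-26 kg·m/s; new Δp'_min = 1.883 × 10^-26 kg·m/s; ratio Δp'_min/Δp_min = 1/5.

From the uncertainty principle ΔxΔp ≥ ℏ/2, the minimum momentum uncertainty is Δp_min = ℏ/(2Δx).

Original (Δx = 0.56 nm = 5.600e-10 m):
Δp_min = (1.055e-34 J·s)/(2 × 5.600e-10 m) = 9.416e-26 kg·m/s

When Δx → 5Δx:
Δp'_min = ℏ/(2 × 5Δx) = (1/5) × ℏ/(2Δx) = (1/5) × Δp_min
Δp'_min = 1/5 × 9.416e-26 kg·m/s = 1.883e-26 kg·m/s

Since Δp_min ∝ 1/Δx, when Δx is increased to 5 times its original value, Δp_min decreases to 1/5 of its original value.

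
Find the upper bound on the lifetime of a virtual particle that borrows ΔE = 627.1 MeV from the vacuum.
5.248 × 10^-25 s

Using the energy-time uncertainty principle:
ΔEΔt ≥ ℏ/2

For a virtual particle borrowing energy ΔE, the maximum lifetime is:
Δt_max = ℏ/(2ΔE)

Converting energy:
ΔE = 627.1 MeV = 1.005e-10 J

Δt_max = (1.055e-34 J·s) / (2 × 1.005e-10 J)
Δt_max = 5.248e-25 s = 5.248 × 10^-25 s

Virtual particles with higher borrowed energy exist for shorter times.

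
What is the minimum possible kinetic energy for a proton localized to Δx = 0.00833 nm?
74.759 meV

Localizing a particle requires giving it sufficient momentum uncertainty:

1. From uncertainty principle: Δp ≥ ℏ/(2Δx)
   Δp_min = (1.055e-34 J·s) / (2 × 8.330e-12 m)
   Δp_min = 6.330e-24 kg·m/s

2. This momentum uncertainty corresponds to kinetic energy:
   KE ≈ (Δp)²/(2m) = (6.330e-24)²/(2 × 1.673e-27 kg)
   KE = 1.198e-20 J = 74.759 meV

Tighter localization requires more energy.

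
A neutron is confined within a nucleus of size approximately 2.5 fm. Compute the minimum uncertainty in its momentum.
2.109 × 10^-20 kg·m/s

Using the Heisenberg uncertainty principle:
ΔxΔp ≥ ℏ/2

With Δx ≈ L = 2.500e-15 m (the confinement size):
Δp_min = ℏ/(2Δx)
Δp_min = (1.055e-34 J·s) / (2 × 2.500e-15 m)
Δp_min = 2.109e-20 kg·m/s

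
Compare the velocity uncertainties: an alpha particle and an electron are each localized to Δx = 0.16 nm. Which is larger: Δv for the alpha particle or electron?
The electron has the larger minimum velocity uncertainty, by a ratio of 7294.3.

For both particles, Δp_min = ℏ/(2Δx) = 3.296e-25 kg·m/s (same for both).

The velocity uncertainty is Δv = Δp/m:
- alpha particle: Δv = 3.296e-25 / 6.645e-27 = 4.960e+01 m/s = 49.597 m/s
- electron: Δv = 3.296e-25 / 9.109e-31 = 3.618e+05 m/s = 361.774 km/s

Ratio: 3.618e+05 / 4.960e+01 = 7294.3

The lighter particle has larger velocity uncertainty because Δv ∝ 1/m.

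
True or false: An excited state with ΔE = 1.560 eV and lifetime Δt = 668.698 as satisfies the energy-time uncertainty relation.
Yes, it satisfies the uncertainty relation.

Calculate the product ΔEΔt:
ΔE = 1.560 eV = 2.499e-19 J
ΔEΔt = (2.499e-19 J) × (6.687e-16 s)
ΔEΔt = 1.671e-34 J·s

Compare to the minimum allowed value ℏ/2:
ℏ/2 = 5.273e-35 J·s

Since ΔEΔt = 1.671e-34 J·s ≥ 5.273e-35 J·s = ℏ/2,
this satisfies the uncertainty relation.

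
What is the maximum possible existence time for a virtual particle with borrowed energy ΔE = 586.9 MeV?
5.608 × 10^-25 s

Using the energy-time uncertainty principle:
ΔEΔt ≥ ℏ/2

For a virtual particle borrowing energy ΔE, the maximum lifetime is:
Δt_max = ℏ/(2ΔE)

Converting energy:
ΔE = 586.9 MeV = 9.403e-11 J

Δt_max = (1.055e-34 J·s) / (2 × 9.403e-11 J)
Δt_max = 5.608e-25 s = 5.608 × 10^-25 s

Virtual particles with higher borrowed energy exist for shorter times.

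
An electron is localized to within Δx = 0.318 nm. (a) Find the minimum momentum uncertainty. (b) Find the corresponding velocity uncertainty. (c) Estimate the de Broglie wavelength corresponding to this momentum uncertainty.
(a) Δp_min = 1.658 × 10^-25 kg·m/s
(b) Δv_min = 182.025 km/s
(c) λ_dB = 3.996 nm

Step-by-step:

(a) From the uncertainty principle:
Δp_min = ℏ/(2Δx) = (1.055e-34 J·s)/(2 × 3.180e-10 m) = 1.658e-25 kg·m/s

(b) The velocity uncertainty:
Δv = Δp/m = (1.658e-25 kg·m/s)/(9.109e-31 kg) = 1.820e+05 m/s = 182.025 km/s

(c) The de Broglie wavelength for this momentum:
λ = h/p = (6.626e-34 J·s)/(1.658e-25 kg·m/s) = 3.996e-09 m = 3.996 nm

Note: The de Broglie wavelength is comparable to the localization size, as expected from wave-particle duality.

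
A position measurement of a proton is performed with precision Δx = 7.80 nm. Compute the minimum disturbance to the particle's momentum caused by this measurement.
6.760 × 10^-27 kg·m/s

The uncertainty principle implies that measuring position disturbs momentum:
ΔxΔp ≥ ℏ/2

When we measure position with precision Δx, we necessarily introduce a momentum uncertainty:
Δp ≥ ℏ/(2Δx)
Δp_min = (1.055e-34 J·s) / (2 × 7.800e-09 m)
Δp_min = 6.760e-27 kg·m/s

The more precisely we measure position, the greater the momentum disturbance.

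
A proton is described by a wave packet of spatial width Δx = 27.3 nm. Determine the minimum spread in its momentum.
1.931 × 10^-27 kg·m/s

For a wave packet, the spatial width Δx and momentum spread Δp are related by the uncertainty principle:
ΔxΔp ≥ ℏ/2

The minimum momentum spread is:
Δp_min = ℏ/(2Δx)
Δp_min = (1.055e-34 J·s) / (2 × 2.730e-08 m)
Δp_min = 1.931e-27 kg·m/s

A wave packet cannot have both a well-defined position and well-defined momentum.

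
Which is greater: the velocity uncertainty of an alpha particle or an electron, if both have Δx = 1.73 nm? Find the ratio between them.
The electron has the larger minimum velocity uncertainty, by a ratio of 7294.3.

For both particles, Δp_min = ℏ/(2Δx) = 3.048e-26 kg·m/s (same for both).

The velocity uncertainty is Δv = Δp/m:
- alpha particle: Δv = 3.048e-26 / 6.645e-27 = 4.587e+00 m/s = 4.587 m/s
- electron: Δv = 3.048e-26 / 9.109e-31 = 3.346e+04 m/s = 33.459 km/s

Ratio: 3.346e+04 / 4.587e+00 = 7294.3

The lighter particle has larger velocity uncertainty because Δv ∝ 1/m.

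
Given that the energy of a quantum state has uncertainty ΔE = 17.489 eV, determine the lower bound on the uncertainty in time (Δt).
18.818 as

Using the energy-time uncertainty principle:
ΔEΔt ≥ ℏ/2

The minimum uncertainty in time is:
Δt_min = ℏ/(2ΔE)
Δt_min = (1.055e-34 J·s) / (2 × 2.802e-18 J)
Δt_min = 1.882e-17 s = 18.818 as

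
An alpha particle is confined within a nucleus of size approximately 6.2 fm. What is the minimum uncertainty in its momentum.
8.505 × 10^-21 kg·m/s

Using the Heisenberg uncertainty principle:
ΔxΔp ≥ ℏ/2

With Δx ≈ L = 6.200e-15 m (the confinement size):
Δp_min = ℏ/(2Δx)
Δp_min = (1.055e-34 J·s) / (2 × 6.200e-15 m)
Δp_min = 8.505e-21 kg·m/s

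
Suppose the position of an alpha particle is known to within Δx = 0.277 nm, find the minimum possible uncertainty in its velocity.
28.648 m/s

Using the Heisenberg uncertainty principle and Δp = mΔv:
ΔxΔp ≥ ℏ/2
Δx(mΔv) ≥ ℏ/2

The minimum uncertainty in velocity is:
Δv_min = ℏ/(2mΔx)
Δv_min = (1.055e-34 J·s) / (2 × 6.645e-27 kg × 2.770e-10 m)
Δv_min = 2.865e+01 m/s = 28.648 m/s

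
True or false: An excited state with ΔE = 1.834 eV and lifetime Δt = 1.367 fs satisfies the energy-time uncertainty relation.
Yes, it satisfies the uncertainty relation.

Calculate the product ΔEΔt:
ΔE = 1.834 eV = 2.938e-19 J
ΔEΔt = (2.938e-19 J) × (1.367e-15 s)
ΔEΔt = 4.017e-34 J·s

Compare to the minimum allowed value ℏ/2:
ℏ/2 = 5.273e-35 J·s

Since ΔEΔt = 4.017e-34 J·s ≥ 5.273e-35 J·s = ℏ/2,
this satisfies the uncertainty relation.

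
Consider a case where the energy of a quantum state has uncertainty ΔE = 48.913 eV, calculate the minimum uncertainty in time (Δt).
6.728 as

Using the energy-time uncertainty principle:
ΔEΔt ≥ ℏ/2

The minimum uncertainty in time is:
Δt_min = ℏ/(2ΔE)
Δt_min = (1.055e-34 J·s) / (2 × 7.837e-18 J)
Δt_min = 6.728e-18 s = 6.728 as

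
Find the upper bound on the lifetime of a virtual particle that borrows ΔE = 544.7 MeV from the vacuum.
6.042 × 10^-25 s

Using the energy-time uncertainty principle:
ΔEΔt ≥ ℏ/2

For a virtual particle borrowing energy ΔE, the maximum lifetime is:
Δt_max = ℏ/(2ΔE)

Converting energy:
ΔE = 544.7 MeV = 8.727e-11 J

Δt_max = (1.055e-34 J·s) / (2 × 8.727e-11 J)
Δt_max = 6.042e-25 s = 6.042 × 10^-25 s

Virtual particles with higher borrowed energy exist for shorter times.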